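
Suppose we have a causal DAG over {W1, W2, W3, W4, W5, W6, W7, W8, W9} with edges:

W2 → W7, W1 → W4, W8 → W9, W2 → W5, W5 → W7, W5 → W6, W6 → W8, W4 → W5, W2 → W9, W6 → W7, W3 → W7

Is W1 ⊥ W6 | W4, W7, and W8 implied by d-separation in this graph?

We examine all 5 paths between W1 and W6:
  1. W1 → W4 → W5 ← W2 → W7 ← W6 — W4:chain[blocks]; W5:collider[open]; W2:fork[open]; W7:collider[open] ⇒ blocked
  2. W1 → W4 → W5 ← W2 → W9 ← W8 ← W6 — W4:chain[blocks]; W5:collider[open]; W2:fork[open]; W9:collider[blocks]; W8:chain[blocks] ⇒ blocked
  3. W1 → W4 → W5 → W7 ← W2 → W9 ← W8 ← W6 — W4:chain[blocks]; W5:chain[open]; W7:collider[open]; W2:fork[open]; W9:collider[blocks]; W8:chain[blocks] ⇒ blocked
  4. W1 → W4 → W5 → W7 ← W6 — W4:chain[blocks]; W5:chain[open]; W7:collider[open] ⇒ blocked
  5. W1 → W4 → W5 → W6 — W4:chain[blocks]; W5:chain[open] ⇒ blocked
Every path is blocked, so W1 and W6 are d-separated given {W4, W7, W8}.

Yes — W1 and W6 are d-separated given {W4, W7, W8}.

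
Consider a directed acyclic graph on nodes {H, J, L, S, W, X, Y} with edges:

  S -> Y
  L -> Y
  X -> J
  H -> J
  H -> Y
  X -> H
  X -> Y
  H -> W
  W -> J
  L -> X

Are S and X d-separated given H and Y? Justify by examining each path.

No — S and X are not d-separated given {H, Y}.

5 paths connect S and X; each must be blocked for d-separation to hold:
  1. S → Y ← H → J ← X — Y:collider[open]; H:fork[blocks]; J:collider[blocks] ⇒ blocked
  2. S → Y ← H → W → J ← X — Y:collider[open]; H:fork[blocks]; W:chain[open]; J:collider[blocks] ⇒ blocked
  3. S → Y ← H ← X — Y:collider[open]; H:chain[blocks] ⇒ blocked
  4. S → Y ← X — Y:collider[open] ⇒ active
  5. S → Y ← L → X — Y:collider[open]; L:fork[open] ⇒ active
Since the path S → Y ← X is active, S and X are not d-separated given {H, Y}.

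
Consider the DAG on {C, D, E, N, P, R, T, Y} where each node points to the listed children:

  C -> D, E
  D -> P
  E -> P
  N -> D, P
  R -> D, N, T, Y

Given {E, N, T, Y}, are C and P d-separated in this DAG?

No

There are 4 undirected paths between C and P; checking each against the conditioning set {E, N, T, Y}:
Path 1: C → D → P
  D is a chain and D is not conditioned on — no node blocks this path, so it is active.
Path 2: C → D ← N → P
  D is a collider here and neither D nor any of its descendants is conditioned on, so the collider stays closed — the path is blocked at D.
Path 3: C → D ← R → N → P
  D is a collider here and neither D nor any of its descendants is conditioned on, so the collider stays closed — the path is blocked at D.
Path 4: C → E → P
  E is a chain here and E is conditioned on, so the path is blocked at E.
Since the path C → D → P is active, C and P are not d-separated given {E, N, T, Y}.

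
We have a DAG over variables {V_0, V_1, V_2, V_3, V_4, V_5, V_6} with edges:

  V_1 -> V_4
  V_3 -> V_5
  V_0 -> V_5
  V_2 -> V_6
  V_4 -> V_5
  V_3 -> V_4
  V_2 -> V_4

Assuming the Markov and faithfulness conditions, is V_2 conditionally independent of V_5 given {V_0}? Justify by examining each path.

No — V_2 and V_5 are not d-separated given {V_0}.

We examine all 2 paths between V_2 and V_5:
  1. V_2 → V_4 ← V_3 → V_5 — V_4:collider[blocks]; V_3:fork[open] ⇒ blocked
  2. V_2 → V_4 → V_5 — V_4:chain[open] ⇒ active
At least one path is unblocked, so d-separation fails.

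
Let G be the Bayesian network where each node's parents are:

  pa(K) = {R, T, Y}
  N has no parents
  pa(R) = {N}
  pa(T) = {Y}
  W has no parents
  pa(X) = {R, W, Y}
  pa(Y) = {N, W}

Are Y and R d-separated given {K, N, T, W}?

There are 5 undirected paths between Y and R; checking each against the conditioning set {K, N, T, W}:
Path 1: Y ← W → X ← R
  W is a fork here and W is conditioned on, so the path is blocked at W.
Path 2: Y → K ← R
  K is a collider and K is conditioned on, which opens it — no node blocks this path, so it is active.
Path 3: Y → X ← R
  X is a collider here and neither X nor any of its descendants is conditioned on, so the collider stays closed — the path is blocked at X.
Path 4: Y ← N → R
  N is a fork here and N is conditioned on, so the path is blocked at N.
Path 5: Y → T → K ← R
  T is a chain here and T is conditioned on, so the path is blocked at T.
Since the path Y → K ← R is active, Y and R are not d-separated given {K, N, T, W}.

No — Y and R are not d-separated given {K, N, T, W}.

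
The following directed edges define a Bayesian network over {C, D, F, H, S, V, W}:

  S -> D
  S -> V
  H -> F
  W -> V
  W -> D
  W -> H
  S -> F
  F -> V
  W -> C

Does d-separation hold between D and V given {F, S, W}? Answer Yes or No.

Yes

Enumerating the 6 paths from D to V and testing each for blocking by {F, S, W}:
  1. D ← S → F ← H ← W → V — S:fork[blocks]; F:collider[open]; H:chain[open]; W:fork[blocks] ⇒ blocked
  2. D ← S → F → V — S:fork[blocks]; F:chain[blocks] ⇒ blocked
  3. D ← S → V — S:fork[blocks] ⇒ blocked
  4. D ← W → H → F ← S → V — W:fork[blocks]; H:chain[open]; F:collider[open]; S:fork[blocks] ⇒ blocked
  5. D ← W → H → F → V — W:fork[blocks]; H:chain[open]; F:chain[blocks] ⇒ blocked
  6. D ← W → V — W:fork[blocks] ⇒ blocked
All paths are blocked; D ⊥ V | {F, S, W} holds.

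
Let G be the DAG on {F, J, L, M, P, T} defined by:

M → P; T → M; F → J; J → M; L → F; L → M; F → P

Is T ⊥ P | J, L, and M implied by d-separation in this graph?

There are 3 undirected paths between T and P; checking each against the conditioning set {J, L, M}:
Path 1: T → M → P
  M is a chain here and M is conditioned on, so the path is blocked at M.
Path 2: T → M ← J ← F → P
  J is a chain here and J is conditioned on, so the path is blocked at J.
Path 3: T → M ← L → F → P
  L is a fork here and L is conditioned on, so the path is blocked at L.
Since every path is blocked, d-separation holds.

Yes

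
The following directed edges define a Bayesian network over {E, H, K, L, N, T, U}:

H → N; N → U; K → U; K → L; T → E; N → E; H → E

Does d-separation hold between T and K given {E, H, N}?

2 paths connect T and K; each must be blocked for d-separation to hold:
  1. T → E ← H → N → U ← K — E:collider[open]; H:fork[blocks]; N:chain[blocks]; U:collider[blocks] ⇒ blocked
  2. T → E ← N → U ← K — E:collider[open]; N:fork[blocks]; U:collider[blocks] ⇒ blocked
All paths are blocked; T ⊥ K | {E, H, N} holds.

Yes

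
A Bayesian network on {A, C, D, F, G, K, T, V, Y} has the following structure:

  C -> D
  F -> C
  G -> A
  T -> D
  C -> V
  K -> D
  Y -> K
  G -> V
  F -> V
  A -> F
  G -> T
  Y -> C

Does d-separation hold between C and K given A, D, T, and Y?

We examine all 6 paths between C and K:
Path 1: C ← Y → K
  Y is a fork here and Y is conditioned on, so the path is blocked at Y.
Path 2: C → D ← K
  D is a collider and D is conditioned on, which opens it — no node blocks this path, so it is active.
Path 3: C ← F ← A ← G → T → D ← K
  A is a chain here and A is conditioned on, so the path is blocked at A.
Path 4: C ← F → V ← G → T → D ← K
  V is a collider here and neither V nor any of its descendants is conditioned on, so the collider stays closed — the path is blocked at V.
Path 5: C → V ← G → T → D ← K
  V is a collider here and neither V nor any of its descendants is conditioned on, so the collider stays closed — the path is blocked at V.
Path 6: C → V ← F ← A ← G → T → D ← K
  V is a collider here and neither V nor any of its descendants is conditioned on, so the collider stays closed — the path is blocked at V.
Because an active path exists, C and K are not d-separated.

No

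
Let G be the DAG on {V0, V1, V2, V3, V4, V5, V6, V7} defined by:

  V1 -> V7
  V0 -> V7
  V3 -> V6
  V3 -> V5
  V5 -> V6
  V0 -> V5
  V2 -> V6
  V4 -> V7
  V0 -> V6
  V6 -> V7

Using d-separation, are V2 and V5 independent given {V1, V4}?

Yes

We examine all 4 paths between V2 and V5:
Path 1: V2 → V6 → V7 ← V0 → V5
  V7 is a collider here and neither V7 nor any of its descendants is conditioned on, so the collider stays closed — the path is blocked at V7.
Path 2: V2 → V6 ← V5
  V6 is a collider here and neither V6 nor any of its descendants is conditioned on, so the collider stays closed — the path is blocked at V6.
Path 3: V2 → V6 ← V0 → V5
  V6 is a collider here and neither V6 nor any of its descendants is conditioned on, so the collider stays closed — the path is blocked at V6.
Path 4: V2 → V6 ← V3 → V5
  V6 is a collider here and neither V6 nor any of its descendants is conditioned on, so the collider stays closed — the path is blocked at V6.
All paths are blocked; V2 ⊥ V5 | {V1, V4} holds.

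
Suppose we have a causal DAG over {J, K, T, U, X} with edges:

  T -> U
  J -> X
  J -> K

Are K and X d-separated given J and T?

Only one path connects K and X:
Path 1: K ← J → X
  J is a fork here and J is conditioned on, so the path is blocked at J.
All paths are blocked; K ⊥ X | {J, T} holds.

Yes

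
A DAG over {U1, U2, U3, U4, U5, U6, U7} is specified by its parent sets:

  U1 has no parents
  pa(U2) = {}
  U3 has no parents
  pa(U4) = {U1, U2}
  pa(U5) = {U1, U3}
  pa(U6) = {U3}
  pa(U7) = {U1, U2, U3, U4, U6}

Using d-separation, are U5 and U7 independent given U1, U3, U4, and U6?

Yes

We examine all 5 paths between U5 and U7:
  1. U5 ← U3 → U7 — U3:fork[blocks] ⇒ blocked
  2. U5 ← U3 → U6 → U7 — U3:fork[blocks]; U6:chain[blocks] ⇒ blocked
  3. U5 ← U1 → U4 ← U2 → U7 — U1:fork[blocks]; U4:collider[open]; U2:fork[open] ⇒ blocked
  4. U5 ← U1 → U4 → U7 — U1:fork[blocks]; U4:chain[blocks] ⇒ blocked
  5. U5 ← U1 → U7 — U1:fork[blocks] ⇒ blocked
All paths are blocked; U5 ⊥ U7 | {U1, U3, U4, U6} holds.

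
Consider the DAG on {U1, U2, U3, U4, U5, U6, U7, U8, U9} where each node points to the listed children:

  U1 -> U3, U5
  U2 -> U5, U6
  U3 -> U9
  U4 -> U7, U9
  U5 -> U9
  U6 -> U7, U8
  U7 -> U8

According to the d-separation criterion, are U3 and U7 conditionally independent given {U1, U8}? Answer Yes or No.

Yes

Enumerating the 6 paths from U3 to U7 and testing each for blocking by {U1, U8}:
  1. U3 → U9 ← U5 ← U2 → U6 → U7 — U9:collider[blocks]; U5:chain[open]; U2:fork[open]; U6:chain[open] ⇒ blocked
  2. U3 → U9 ← U5 ← U2 → U6 → U8 ← U7 — U9:collider[blocks]; U5:chain[open]; U2:fork[open]; U6:chain[open]; U8:collider[open] ⇒ blocked
  3. U3 → U9 ← U4 → U7 — U9:collider[blocks]; U4:fork[open] ⇒ blocked
  4. U3 ← U1 → U5 → U9 ← U4 → U7 — U1:fork[blocks]; U5:chain[open]; U9:collider[blocks]; U4:fork[open] ⇒ blocked
  5. U3 ← U1 → U5 ← U2 → U6 → U7 — U1:fork[blocks]; U5:collider[blocks]; U2:fork[open]; U6:chain[open] ⇒ blocked
  6. U3 ← U1 → U5 ← U2 → U6 → U8 ← U7 — U1:fork[blocks]; U5:collider[blocks]; U2:fork[open]; U6:chain[open]; U8:collider[open] ⇒ blocked
Since every path is blocked, d-separation holds.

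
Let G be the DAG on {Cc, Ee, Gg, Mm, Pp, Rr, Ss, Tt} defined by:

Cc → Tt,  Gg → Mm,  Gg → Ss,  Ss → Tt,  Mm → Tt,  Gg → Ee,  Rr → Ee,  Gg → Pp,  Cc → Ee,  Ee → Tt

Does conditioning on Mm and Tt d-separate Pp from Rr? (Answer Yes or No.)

No

We examine all 5 paths between Pp and Rr:
Path 1: Pp ← Gg → Mm → Tt ← Ee ← Rr
  Mm is a chain here and Mm is conditioned on, so the path is blocked at Mm.
Path 2: Pp ← Gg → Mm → Tt ← Cc → Ee ← Rr
  Mm is a chain here and Mm is conditioned on, so the path is blocked at Mm.
Path 3: Pp ← Gg → Ss → Tt ← Ee ← Rr
  Gg is a fork and Gg is not conditioned on; Ss is a chain and Ss is not conditioned on; Tt is a collider and Tt is conditioned on, which opens it; Ee is a chain and Ee is not conditioned on — no node blocks this path, so it is active.
Path 4: Pp ← Gg → Ss → Tt ← Cc → Ee ← Rr
  Gg is a fork and Gg is not conditioned on; Ss is a chain and Ss is not conditioned on; Tt is a collider and Tt is conditioned on, which opens it; Cc is a fork and Cc is not conditioned on; Ee is a collider and its descendant Tt is conditioned on, which opens it — no node blocks this path, so it is active.
Path 5: Pp ← Gg → Ee ← Rr
  Gg is a fork and Gg is not conditioned on; Ee is a collider and its descendant Tt is conditioned on, which opens it — no node blocks this path, so it is active.
Because an active path exists, Pp and Rr are not d-separated.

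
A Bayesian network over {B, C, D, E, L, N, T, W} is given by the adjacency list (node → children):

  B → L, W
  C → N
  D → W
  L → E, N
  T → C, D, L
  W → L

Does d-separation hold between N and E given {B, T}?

No

There are 4 undirected paths between N and E; checking each against the conditioning set {B, T}:
Path 1: N ← L → E
  L is a fork and L is not conditioned on — no node blocks this path, so it is active.
Path 2: N ← C ← T → L → E
  T is a fork here and T is conditioned on, so the path is blocked at T.
Path 3: N ← C ← T → D → W → L → E
  T is a fork here and T is conditioned on, so the path is blocked at T.
Path 4: N ← C ← T → D → W ← B → L → E
  T is a fork here and T is conditioned on, so the path is blocked at T.
At least one path is unblocked, so d-separation fails.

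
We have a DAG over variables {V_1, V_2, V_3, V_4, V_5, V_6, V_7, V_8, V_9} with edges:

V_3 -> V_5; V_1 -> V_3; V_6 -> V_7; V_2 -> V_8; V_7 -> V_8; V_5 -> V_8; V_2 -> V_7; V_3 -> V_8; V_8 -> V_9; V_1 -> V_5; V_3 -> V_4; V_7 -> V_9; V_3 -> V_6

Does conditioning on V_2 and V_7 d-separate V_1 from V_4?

6 paths connect V_1 and V_4; each must be blocked for d-separation to hold:
  1. V_1 → V_5 ← V_3 → V_4 — V_5:collider[blocks]; V_3:fork[open] ⇒ blocked
  2. V_1 → V_5 → V_8 ← V_2 → V_7 ← V_6 ← V_3 → V_4 — V_5:chain[open]; V_8:collider[blocks]; V_2:fork[blocks]; V_7:collider[open]; V_6:chain[open]; V_3:fork[open] ⇒ blocked
  3. V_1 → V_5 → V_8 ← V_7 ← V_6 ← V_3 → V_4 — V_5:chain[open]; V_8:collider[blocks]; V_7:chain[blocks]; V_6:chain[open]; V_3:fork[open] ⇒ blocked
  4. V_1 → V_5 → V_8 → V_9 ← V_7 ← V_6 ← V_3 → V_4 — V_5:chain[open]; V_8:chain[open]; V_9:collider[blocks]; V_7:chain[blocks]; V_6:chain[open]; V_3:fork[open] ⇒ blocked
  5. V_1 → V_5 → V_8 ← V_3 → V_4 — V_5:chain[open]; V_8:collider[blocks]; V_3:fork[open] ⇒ blocked
  6. V_1 → V_3 → V_4 — V_3:chain[open] ⇒ active
Since the path V_1 → V_3 → V_4 is active, V_1 and V_4 are not d-separated given {V_2, V_7}.

No — V_1 and V_4 are not d-separated given {V_2, V_7}.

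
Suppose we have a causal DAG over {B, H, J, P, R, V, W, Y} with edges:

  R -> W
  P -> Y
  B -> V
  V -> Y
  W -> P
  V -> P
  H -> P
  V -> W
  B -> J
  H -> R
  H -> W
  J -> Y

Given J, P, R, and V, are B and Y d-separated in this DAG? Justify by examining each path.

Yes

There are 6 undirected paths between B and Y; checking each against the conditioning set {J, P, R, V}:
  1. B → V → W ← H → P → Y — V:chain[blocks]; W:collider[open]; H:fork[open]; P:chain[blocks] ⇒ blocked
  2. B → V → W ← R ← H → P → Y — V:chain[blocks]; W:collider[open]; R:chain[blocks]; H:fork[open]; P:chain[blocks] ⇒ blocked
  3. B → V → W → P → Y — V:chain[blocks]; W:chain[open]; P:chain[blocks] ⇒ blocked
  4. B → V → Y — V:chain[blocks] ⇒ blocked
  5. B → V → P → Y — V:chain[blocks]; P:chain[blocks] ⇒ blocked
  6. B → J → Y — J:chain[blocks] ⇒ blocked
All paths are blocked; B ⊥ Y | {J, P, R, V} holds.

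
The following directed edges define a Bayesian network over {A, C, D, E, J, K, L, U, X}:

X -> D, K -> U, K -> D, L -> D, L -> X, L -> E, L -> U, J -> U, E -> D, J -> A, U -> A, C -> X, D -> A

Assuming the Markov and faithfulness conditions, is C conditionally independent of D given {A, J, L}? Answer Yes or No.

6 paths connect C and D; each must be blocked for d-separation to hold:
  1. C → X → D — X:chain[open] ⇒ active
  2. C → X ← L → D — X:collider[open]; L:fork[blocks] ⇒ blocked
  3. C → X ← L → E → D — X:collider[open]; L:fork[blocks]; E:chain[open] ⇒ blocked
  4. C → X ← L → U ← J → A ← D — X:collider[open]; L:fork[blocks]; U:collider[open]; J:fork[blocks]; A:collider[open] ⇒ blocked
  5. C → X ← L → U → A ← D — X:collider[open]; L:fork[blocks]; U:chain[open]; A:collider[open] ⇒ blocked
  6. C → X ← L → U ← K → D — X:collider[open]; L:fork[blocks]; U:collider[open]; K:fork[open] ⇒ blocked
Since the path C → X → D is active, C and D are not d-separated given {A, J, L}.

No — C and D are not d-separated given {A, J, L}.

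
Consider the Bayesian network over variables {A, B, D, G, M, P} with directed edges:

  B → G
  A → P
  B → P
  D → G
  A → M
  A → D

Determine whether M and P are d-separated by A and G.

We examine all 2 paths between M and P:
  1. M ← A → P — A:fork[blocks] ⇒ blocked
  2. M ← A → D → G ← B → P — A:fork[blocks]; D:chain[open]; G:collider[open]; B:fork[open] ⇒ blocked
Every path is blocked, so M and P are d-separated given {A, G}.

Yes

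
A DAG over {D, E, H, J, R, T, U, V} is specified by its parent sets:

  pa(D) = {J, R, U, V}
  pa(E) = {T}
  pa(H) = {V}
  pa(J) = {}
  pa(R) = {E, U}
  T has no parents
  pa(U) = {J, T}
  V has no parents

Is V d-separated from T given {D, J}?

No

Enumerating the 6 paths from V to T and testing each for blocking by {D, J}:
  1. V → D ← J → U ← T — D:collider[open]; J:fork[blocks]; U:collider[open] ⇒ blocked
  2. V → D ← J → U → R ← E ← T — D:collider[open]; J:fork[blocks]; U:chain[open]; R:collider[open]; E:chain[open] ⇒ blocked
  3. V → D ← R ← E ← T — D:collider[open]; R:chain[open]; E:chain[open] ⇒ active
  4. V → D ← R ← U ← T — D:collider[open]; R:chain[open]; U:chain[open] ⇒ active
  5. V → D ← U ← T — D:collider[open]; U:chain[open] ⇒ active
  6. V → D ← U → R ← E ← T — D:collider[open]; U:fork[open]; R:collider[open]; E:chain[open] ⇒ active
Since the path V → D ← R ← E ← T is active, V and T are not d-separated given {D, J}.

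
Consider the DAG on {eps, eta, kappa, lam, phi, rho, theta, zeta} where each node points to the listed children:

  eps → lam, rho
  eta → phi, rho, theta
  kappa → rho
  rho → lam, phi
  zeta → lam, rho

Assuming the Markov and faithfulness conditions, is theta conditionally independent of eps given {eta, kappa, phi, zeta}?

Enumerating the 6 paths from theta to eps and testing each for blocking by {eta, kappa, phi, zeta}:
Path 1: theta ← eta → phi ← rho → lam ← eps
  eta is a fork here and eta is conditioned on, so the path is blocked at eta.
Path 2: theta ← eta → phi ← rho ← eps
  eta is a fork here and eta is conditioned on, so the path is blocked at eta.
Path 3: theta ← eta → phi ← rho ← zeta → lam ← eps
  eta is a fork here and eta is conditioned on, so the path is blocked at eta.
Path 4: theta ← eta → rho → lam ← eps
  eta is a fork here and eta is conditioned on, so the path is blocked at eta.
Path 5: theta ← eta → rho ← eps
  eta is a fork here and eta is conditioned on, so the path is blocked at eta.
Path 6: theta ← eta → rho ← zeta → lam ← eps
  eta is a fork here and eta is conditioned on, so the path is blocked at eta.
Since every path is blocked, d-separation holds.

Yes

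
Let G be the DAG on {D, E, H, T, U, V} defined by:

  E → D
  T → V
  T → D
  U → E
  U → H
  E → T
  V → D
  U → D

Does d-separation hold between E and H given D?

No — E and H are not d-separated given {D}.

There are 4 undirected paths between E and H; checking each against the conditioning set {D}:
Path 1: E → D ← U → H
  D is a collider and D is conditioned on, which opens it; U is a fork and U is not conditioned on — no node blocks this path, so it is active.
Path 2: E → T → D ← U → H
  T is a chain and T is not conditioned on; D is a collider and D is conditioned on, which opens it; U is a fork and U is not conditioned on — no node blocks this path, so it is active.
Path 3: E → T → V → D ← U → H
  T is a chain and T is not conditioned on; V is a chain and V is not conditioned on; D is a collider and D is conditioned on, which opens it; U is a fork and U is not conditioned on — no node blocks this path, so it is active.
Path 4: E ← U → H
  U is a fork and U is not conditioned on — no node blocks this path, so it is active.
Since the path E → D ← U → H is active, E and H are not d-separated given {D}.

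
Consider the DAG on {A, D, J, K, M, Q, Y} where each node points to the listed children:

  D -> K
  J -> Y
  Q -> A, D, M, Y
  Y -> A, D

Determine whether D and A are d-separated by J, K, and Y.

Enumerating the 4 paths from D to A and testing each for blocking by {J, K, Y}:
Path 1: D ← Q → A
  Q is a fork and Q is not conditioned on — no node blocks this path, so it is active.
Path 2: D ← Q → Y → A
  Y is a chain here and Y is conditioned on, so the path is blocked at Y.
Path 3: D ← Y → A
  Y is a fork here and Y is conditioned on, so the path is blocked at Y.
Path 4: D ← Y ← Q → A
  Y is a chain here and Y is conditioned on, so the path is blocked at Y.
At least one path is unblocked, so d-separation fails.

No — D and A are not d-separated given {J, K, Y}.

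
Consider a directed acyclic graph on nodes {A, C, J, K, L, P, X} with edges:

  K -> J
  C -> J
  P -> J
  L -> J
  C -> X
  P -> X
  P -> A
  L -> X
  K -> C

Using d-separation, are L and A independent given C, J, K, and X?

6 paths connect L and A; each must be blocked for d-separation to hold:
Path 1: L → X ← C ← K → J ← P → A
  C is a chain here and C is conditioned on, so the path is blocked at C.
Path 2: L → X ← C → J ← P → A
  C is a fork here and C is conditioned on, so the path is blocked at C.
Path 3: L → X ← P → A
  X is a collider and X is conditioned on, which opens it; P is a fork and P is not conditioned on — no node blocks this path, so it is active.
Path 4: L → J ← C → X ← P → A
  C is a fork here and C is conditioned on, so the path is blocked at C.
Path 5: L → J ← K → C → X ← P → A
  K is a fork here and K is conditioned on, so the path is blocked at K.
Path 6: L → J ← P → A
  J is a collider and J is conditioned on, which opens it; P is a fork and P is not conditioned on — no node blocks this path, so it is active.
Because an active path exists, L and A are not d-separated.

No — L and A are not d-separated given {C, J, K, X}.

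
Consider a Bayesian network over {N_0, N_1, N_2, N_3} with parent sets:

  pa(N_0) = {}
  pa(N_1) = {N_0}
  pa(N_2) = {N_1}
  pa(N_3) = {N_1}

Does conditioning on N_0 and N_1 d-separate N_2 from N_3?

The only undirected path from N_2 to N_3 is:
Path 1: N_2 ← N_1 → N_3
  N_1 is a fork here and N_1 is conditioned on, so the path is blocked at N_1.
Since every path is blocked, d-separation holds.

Yes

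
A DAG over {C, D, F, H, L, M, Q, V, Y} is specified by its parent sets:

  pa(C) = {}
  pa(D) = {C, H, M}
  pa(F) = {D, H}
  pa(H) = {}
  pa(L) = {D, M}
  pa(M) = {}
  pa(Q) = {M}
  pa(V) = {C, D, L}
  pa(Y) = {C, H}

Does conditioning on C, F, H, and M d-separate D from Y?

Yes

We examine all 6 paths between D and Y:
Path 1: D → L → V ← C → Y
  V is a collider here and neither V nor any of its descendants is conditioned on, so the collider stays closed — the path is blocked at V.
Path 2: D ← M → L → V ← C → Y
  M is a fork here and M is conditioned on, so the path is blocked at M.
Path 3: D → V ← C → Y
  V is a collider here and neither V nor any of its descendants is conditioned on, so the collider stays closed — the path is blocked at V.
Path 4: D ← C → Y
  C is a fork here and C is conditioned on, so the path is blocked at C.
Path 5: D → F ← H → Y
  H is a fork here and H is conditioned on, so the path is blocked at H.
Path 6: D ← H → Y
  H is a fork here and H is conditioned on, so the path is blocked at H.
All paths are blocked; D ⊥ Y | {C, F, H, M} holds.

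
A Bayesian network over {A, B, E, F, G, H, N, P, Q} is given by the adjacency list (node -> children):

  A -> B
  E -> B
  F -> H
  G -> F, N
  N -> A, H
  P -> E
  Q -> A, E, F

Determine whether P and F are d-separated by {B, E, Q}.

6 paths connect P and F; each must be blocked for d-separation to hold:
Path 1: P → E ← Q → A ← N → H ← F
  Q is a fork here and Q is conditioned on, so the path is blocked at Q.
Path 2: P → E ← Q → A ← N ← G → F
  Q is a fork here and Q is conditioned on, so the path is blocked at Q.
Path 3: P → E ← Q → F
  Q is a fork here and Q is conditioned on, so the path is blocked at Q.
Path 4: P → E → B ← A ← N → H ← F
  E is a chain here and E is conditioned on, so the path is blocked at E.
Path 5: P → E → B ← A ← N ← G → F
  E is a chain here and E is conditioned on, so the path is blocked at E.
Path 6: P → E → B ← A ← Q → F
  E is a chain here and E is conditioned on, so the path is blocked at E.
Since every path is blocked, d-separation holds.

Yes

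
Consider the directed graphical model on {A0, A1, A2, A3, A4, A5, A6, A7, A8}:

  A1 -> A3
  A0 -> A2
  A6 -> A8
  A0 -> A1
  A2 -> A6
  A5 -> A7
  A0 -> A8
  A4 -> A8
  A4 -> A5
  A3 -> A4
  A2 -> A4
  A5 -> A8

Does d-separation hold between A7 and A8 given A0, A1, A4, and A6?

No

6 paths connect A7 and A8; each must be blocked for d-separation to hold:
Path 1: A7 ← A5 ← A4 ← A2 ← A0 → A8
  A4 is a chain here and A4 is conditioned on, so the path is blocked at A4.
Path 2: A7 ← A5 ← A4 ← A2 → A6 → A8
  A4 is a chain here and A4 is conditioned on, so the path is blocked at A4.
Path 3: A7 ← A5 ← A4 ← A3 ← A1 ← A0 → A2 → A6 → A8
  A4 is a chain here and A4 is conditioned on, so the path is blocked at A4.
Path 4: A7 ← A5 ← A4 ← A3 ← A1 ← A0 → A8
  A4 is a chain here and A4 is conditioned on, so the path is blocked at A4.
Path 5: A7 ← A5 ← A4 → A8
  A4 is a fork here and A4 is conditioned on, so the path is blocked at A4.
Path 6: A7 ← A5 → A8
  A5 is a fork and A5 is not conditioned on — no node blocks this path, so it is active.
At least one path is unblocked, so d-separation fails.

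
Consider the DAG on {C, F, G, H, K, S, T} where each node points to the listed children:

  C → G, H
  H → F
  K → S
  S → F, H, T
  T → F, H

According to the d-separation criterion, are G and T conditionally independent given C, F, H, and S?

There are 5 undirected paths between G and T; checking each against the conditioning set {C, F, H, S}:
  1. G ← C → H → F ← T — C:fork[blocks]; H:chain[blocks]; F:collider[open] ⇒ blocked
  2. G ← C → H → F ← S → T — C:fork[blocks]; H:chain[blocks]; F:collider[open]; S:fork[blocks] ⇒ blocked
  3. G ← C → H ← T — C:fork[blocks]; H:collider[open] ⇒ blocked
  4. G ← C → H ← S → F ← T — C:fork[blocks]; H:collider[open]; S:fork[blocks]; F:collider[open] ⇒ blocked
  5. G ← C → H ← S → T — C:fork[blocks]; H:collider[open]; S:fork[blocks] ⇒ blocked
Every path is blocked, so G and T are d-separated given {C, F, H, S}.

Yes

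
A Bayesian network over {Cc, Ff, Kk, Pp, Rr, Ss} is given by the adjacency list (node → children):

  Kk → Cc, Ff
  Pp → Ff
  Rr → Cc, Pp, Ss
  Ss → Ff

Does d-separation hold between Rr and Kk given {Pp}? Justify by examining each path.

Yes

We examine all 3 paths between Rr and Kk:
Path 1: Rr → Ss → Ff ← Kk
  Ff is a collider here and neither Ff nor any of its descendants is conditioned on, so the collider stays closed — the path is blocked at Ff.
Path 2: Rr → Pp → Ff ← Kk
  Pp is a chain here and Pp is conditioned on, so the path is blocked at Pp.
Path 3: Rr → Cc ← Kk
  Cc is a collider here and neither Cc nor any of its descendants is conditioned on, so the collider stays closed — the path is blocked at Cc.
Since every path is blocked, d-separation holds.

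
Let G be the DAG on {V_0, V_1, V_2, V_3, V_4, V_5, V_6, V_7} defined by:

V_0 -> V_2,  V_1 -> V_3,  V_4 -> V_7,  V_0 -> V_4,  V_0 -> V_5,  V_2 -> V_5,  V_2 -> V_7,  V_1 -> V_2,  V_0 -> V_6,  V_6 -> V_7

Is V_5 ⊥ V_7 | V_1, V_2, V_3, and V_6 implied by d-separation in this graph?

There are 6 undirected paths between V_5 and V_7; checking each against the conditioning set {V_1, V_2, V_3, V_6}:
Path 1: V_5 ← V_0 → V_6 → V_7
  V_6 is a chain here and V_6 is conditioned on, so the path is blocked at V_6.
Path 2: V_5 ← V_0 → V_4 → V_7
  V_0 is a fork and V_0 is not conditioned on; V_4 is a chain and V_4 is not conditioned on — no node blocks this path, so it is active.
Path 3: V_5 ← V_0 → V_2 → V_7
  V_2 is a chain here and V_2 is conditioned on, so the path is blocked at V_2.
Path 4: V_5 ← V_2 ← V_0 → V_6 → V_7
  V_2 is a chain here and V_2 is conditioned on, so the path is blocked at V_2.
Path 5: V_5 ← V_2 ← V_0 → V_4 → V_7
  V_2 is a chain here and V_2 is conditioned on, so the path is blocked at V_2.
Path 6: V_5 ← V_2 → V_7
  V_2 is a fork here and V_2 is conditioned on, so the path is blocked at V_2.
Since the path V_5 ← V_0 → V_4 → V_7 is active, V_5 and V_7 are not d-separated given {V_1, V_2, V_3, V_6}.

No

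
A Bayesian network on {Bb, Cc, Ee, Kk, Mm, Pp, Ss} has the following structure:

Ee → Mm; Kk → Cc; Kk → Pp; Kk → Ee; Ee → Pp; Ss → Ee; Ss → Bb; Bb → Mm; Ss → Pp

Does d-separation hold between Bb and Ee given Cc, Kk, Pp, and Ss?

Yes

We examine all 4 paths between Bb and Ee:
  1. Bb → Mm ← Ee — Mm:collider[blocks] ⇒ blocked
  2. Bb ← Ss → Pp ← Kk → Ee — Ss:fork[blocks]; Pp:collider[open]; Kk:fork[blocks] ⇒ blocked
  3. Bb ← Ss → Pp ← Ee — Ss:fork[blocks]; Pp:collider[open] ⇒ blocked
  4. Bb ← Ss → Ee — Ss:fork[blocks] ⇒ blocked
Since every path is blocked, d-separation holds.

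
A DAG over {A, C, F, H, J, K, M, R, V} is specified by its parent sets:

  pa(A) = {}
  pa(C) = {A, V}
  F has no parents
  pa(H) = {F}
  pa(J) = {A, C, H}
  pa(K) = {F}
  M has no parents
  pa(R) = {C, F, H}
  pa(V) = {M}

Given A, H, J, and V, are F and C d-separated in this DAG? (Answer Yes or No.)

Yes

We examine all 6 paths between F and C:
Path 1: F → H → J ← C
  H is a chain here and H is conditioned on, so the path is blocked at H.
Path 2: F → H → J ← A → C
  H is a chain here and H is conditioned on, so the path is blocked at H.
Path 3: F → H → R ← C
  H is a chain here and H is conditioned on, so the path is blocked at H.
Path 4: F → R ← H → J ← C
  R is a collider here and neither R nor any of its descendants is conditioned on, so the collider stays closed — the path is blocked at R.
Path 5: F → R ← H → J ← A → C
  R is a collider here and neither R nor any of its descendants is conditioned on, so the collider stays closed — the path is blocked at R.
Path 6: F → R ← C
  R is a collider here and neither R nor any of its descendants is conditioned on, so the collider stays closed — the path is blocked at R.
Every path is blocked, so F and C are d-separated given {A, H, J, V}.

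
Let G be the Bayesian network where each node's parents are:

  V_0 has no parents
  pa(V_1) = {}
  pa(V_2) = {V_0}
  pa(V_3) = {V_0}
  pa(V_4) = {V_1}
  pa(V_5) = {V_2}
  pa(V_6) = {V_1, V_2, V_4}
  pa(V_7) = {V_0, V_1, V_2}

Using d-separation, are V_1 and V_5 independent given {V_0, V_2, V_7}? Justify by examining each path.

There are 4 undirected paths between V_1 and V_5; checking each against the conditioning set {V_0, V_2, V_7}:
Path 1: V_1 → V_7 ← V_2 → V_5
  V_2 is a fork here and V_2 is conditioned on, so the path is blocked at V_2.
Path 2: V_1 → V_7 ← V_0 → V_2 → V_5
  V_0 is a fork here and V_0 is conditioned on, so the path is blocked at V_0.
Path 3: V_1 → V_6 ← V_2 → V_5
  V_6 is a collider here and neither V_6 nor any of its descendants is conditioned on, so the collider stays closed — the path is blocked at V_6.
Path 4: V_1 → V_4 → V_6 ← V_2 → V_5
  V_6 is a collider here and neither V_6 nor any of its descendants is conditioned on, so the collider stays closed — the path is blocked at V_6.
All paths are blocked; V_1 ⊥ V_5 | {V_0, V_2, V_7} holds.

Yes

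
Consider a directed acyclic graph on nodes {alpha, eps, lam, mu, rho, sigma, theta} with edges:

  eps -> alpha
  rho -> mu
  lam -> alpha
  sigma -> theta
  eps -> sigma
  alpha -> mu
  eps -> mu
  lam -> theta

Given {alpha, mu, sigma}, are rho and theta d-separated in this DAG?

4 paths connect rho and theta; each must be blocked for d-separation to hold:
  1. rho → mu ← eps → alpha ← lam → theta — mu:collider[open]; eps:fork[open]; alpha:collider[open]; lam:fork[open] ⇒ active
  2. rho → mu ← eps → sigma → theta — mu:collider[open]; eps:fork[open]; sigma:chain[blocks] ⇒ blocked
  3. rho → mu ← alpha ← eps → sigma → theta — mu:collider[open]; alpha:chain[blocks]; eps:fork[open]; sigma:chain[blocks] ⇒ blocked
  4. rho → mu ← alpha ← lam → theta — mu:collider[open]; alpha:chain[blocks]; lam:fork[open] ⇒ blocked
Since the path rho → mu ← eps → alpha ← lam → theta is active, rho and theta are not d-separated given {alpha, mu, sigma}.

No — rho and theta are not d-separated given {alpha, mu, sigma}.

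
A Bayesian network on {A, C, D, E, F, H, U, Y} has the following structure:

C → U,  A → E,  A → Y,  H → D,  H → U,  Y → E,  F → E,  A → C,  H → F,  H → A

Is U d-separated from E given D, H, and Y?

No

6 paths connect U and E; each must be blocked for d-separation to hold:
Path 1: U ← C ← A → Y → E
  Y is a chain here and Y is conditioned on, so the path is blocked at Y.
Path 2: U ← C ← A ← H → F → E
  H is a fork here and H is conditioned on, so the path is blocked at H.
Path 3: U ← C ← A → E
  C is a chain and C is not conditioned on; A is a fork and A is not conditioned on — no node blocks this path, so it is active.
Path 4: U ← H → A → Y → E
  H is a fork here and H is conditioned on, so the path is blocked at H.
Path 5: U ← H → A → E
  H is a fork here and H is conditioned on, so the path is blocked at H.
Path 6: U ← H → F → E
  H is a fork here and H is conditioned on, so the path is blocked at H.
Since the path U ← C ← A → E is active, U and E are not d-separated given {D, H, Y}.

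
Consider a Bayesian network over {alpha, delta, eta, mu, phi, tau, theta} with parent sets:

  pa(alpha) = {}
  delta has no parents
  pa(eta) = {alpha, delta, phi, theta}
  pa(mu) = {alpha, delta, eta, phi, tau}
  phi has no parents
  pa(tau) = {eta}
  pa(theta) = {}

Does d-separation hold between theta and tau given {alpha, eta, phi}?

Yes — theta and tau are d-separated given {alpha, eta, phi}.

There are 5 undirected paths between theta and tau; checking each against the conditioning set {alpha, eta, phi}:
Path 1: theta → eta → mu ← tau
  eta is a chain here and eta is conditioned on, so the path is blocked at eta.
Path 2: theta → eta ← alpha → mu ← tau
  alpha is a fork here and alpha is conditioned on, so the path is blocked at alpha.
Path 3: theta → eta ← delta → mu ← tau
  mu is a collider here and neither mu nor any of its descendants is conditioned on, so the collider stays closed — the path is blocked at mu.
Path 4: theta → eta ← phi → mu ← tau
  phi is a fork here and phi is conditioned on, so the path is blocked at phi.
Path 5: theta → eta → tau
  eta is a chain here and eta is conditioned on, so the path is blocked at eta.
Since every path is blocked, d-separation holds.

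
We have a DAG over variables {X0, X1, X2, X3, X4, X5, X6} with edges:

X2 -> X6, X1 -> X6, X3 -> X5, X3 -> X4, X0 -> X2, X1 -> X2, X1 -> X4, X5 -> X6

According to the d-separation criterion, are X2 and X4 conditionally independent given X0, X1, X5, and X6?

4 paths connect X2 and X4; each must be blocked for d-separation to hold:
Path 1: X2 ← X1 → X6 ← X5 ← X3 → X4
  X1 is a fork here and X1 is conditioned on, so the path is blocked at X1.
Path 2: X2 ← X1 → X4
  X1 is a fork here and X1 is conditioned on, so the path is blocked at X1.
Path 3: X2 → X6 ← X1 → X4
  X1 is a fork here and X1 is conditioned on, so the path is blocked at X1.
Path 4: X2 → X6 ← X5 ← X3 → X4
  X5 is a chain here and X5 is conditioned on, so the path is blocked at X5.
All paths are blocked; X2 ⊥ X4 | {X0, X1, X5, X6} holds.

Yes — X2 and X4 are d-separated given {X0, X1, X5, X6}.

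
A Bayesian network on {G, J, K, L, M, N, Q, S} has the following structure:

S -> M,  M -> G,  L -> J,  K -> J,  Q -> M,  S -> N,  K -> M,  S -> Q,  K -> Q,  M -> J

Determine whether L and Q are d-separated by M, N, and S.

Yes — L and Q are d-separated given {M, N, S}.

6 paths connect L and Q; each must be blocked for d-separation to hold:
Path 1: L → J ← M ← S → Q
  J is a collider here and neither J nor any of its descendants is conditioned on, so the collider stays closed — the path is blocked at J.
Path 2: L → J ← M ← K → Q
  J is a collider here and neither J nor any of its descendants is conditioned on, so the collider stays closed — the path is blocked at J.
Path 3: L → J ← M ← Q
  J is a collider here and neither J nor any of its descendants is conditioned on, so the collider stays closed — the path is blocked at J.
Path 4: L → J ← K → M ← S → Q
  J is a collider here and neither J nor any of its descendants is conditioned on, so the collider stays closed — the path is blocked at J.
Path 5: L → J ← K → M ← Q
  J is a collider here and neither J nor any of its descendants is conditioned on, so the collider stays closed — the path is blocked at J.
Path 6: L → J ← K → Q
  J is a collider here and neither J nor any of its descendants is conditioned on, so the collider stays closed — the path is blocked at J.
Every path is blocked, so L and Q are d-separated given {M, N, S}.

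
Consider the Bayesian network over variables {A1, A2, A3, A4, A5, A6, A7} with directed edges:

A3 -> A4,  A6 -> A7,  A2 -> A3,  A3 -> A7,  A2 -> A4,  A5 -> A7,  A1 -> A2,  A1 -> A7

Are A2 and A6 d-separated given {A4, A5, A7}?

No

We examine all 3 paths between A2 and A6:
Path 1: A2 ← A1 → A7 ← A6
  A1 is a fork and A1 is not conditioned on; A7 is a collider and A7 is conditioned on, which opens it — no node blocks this path, so it is active.
Path 2: A2 → A4 ← A3 → A7 ← A6
  A4 is a collider and A4 is conditioned on, which opens it; A3 is a fork and A3 is not conditioned on; A7 is a collider and A7 is conditioned on, which opens it — no node blocks this path, so it is active.
Path 3: A2 → A3 → A7 ← A6
  A3 is a chain and A3 is not conditioned on; A7 is a collider and A7 is conditioned on, which opens it — no node blocks this path, so it is active.
At least one path is unblocked, so d-separation fails.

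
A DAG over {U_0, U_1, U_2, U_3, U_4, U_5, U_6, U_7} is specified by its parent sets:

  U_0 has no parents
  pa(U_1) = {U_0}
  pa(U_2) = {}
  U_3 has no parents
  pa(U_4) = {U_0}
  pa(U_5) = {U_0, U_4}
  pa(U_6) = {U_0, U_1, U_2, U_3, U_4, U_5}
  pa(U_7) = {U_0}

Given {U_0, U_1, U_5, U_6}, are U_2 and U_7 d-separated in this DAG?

Yes

There are 6 undirected paths between U_2 and U_7; checking each against the conditioning set {U_0, U_1, U_5, U_6}:
Path 1: U_2 → U_6 ← U_4 ← U_0 → U_7
  U_0 is a fork here and U_0 is conditioned on, so the path is blocked at U_0.
Path 2: U_2 → U_6 ← U_4 → U_5 ← U_0 → U_7
  U_0 is a fork here and U_0 is conditioned on, so the path is blocked at U_0.
Path 3: U_2 → U_6 ← U_0 → U_7
  U_0 is a fork here and U_0 is conditioned on, so the path is blocked at U_0.
Path 4: U_2 → U_6 ← U_5 ← U_4 ← U_0 → U_7
  U_5 is a chain here and U_5 is conditioned on, so the path is blocked at U_5.
Path 5: U_2 → U_6 ← U_5 ← U_0 → U_7
  U_5 is a chain here and U_5 is conditioned on, so the path is blocked at U_5.
Path 6: U_2 → U_6 ← U_1 ← U_0 → U_7
  U_1 is a chain here and U_1 is conditioned on, so the path is blocked at U_1.
Since every path is blocked, d-separation holds.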